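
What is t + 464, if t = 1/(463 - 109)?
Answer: 164257/354 ≈ 464.00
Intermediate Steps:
t = 1/354 ≈ 0.0028249
t + 464 = 1/354 + 464 = 164257/354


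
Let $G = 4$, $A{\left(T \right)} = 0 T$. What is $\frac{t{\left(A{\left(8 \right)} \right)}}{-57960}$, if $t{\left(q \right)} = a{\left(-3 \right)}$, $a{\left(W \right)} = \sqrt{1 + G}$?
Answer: $- \frac{\sqrt{5}}{57960} \approx -3.858 \cdot 10^{-5}$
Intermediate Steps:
$A{\left(T \right)} = 0$
$a{\left(W \right)} = \sqrt{5}$ ($a{\left(W \right)} = \sqrt{1 + 4} = \sqrt{5}$)
$t{\left(q \right)} = \sqrt{5}$
$\frac{t{\left(A{\left(8 \right)} \right)}}{-57960} = \frac{\sqrt{5}}{-57960} = \sqrt{5} \left(- \frac{1}{57960}\right) = - \frac{\sqrt{5}}{57960}$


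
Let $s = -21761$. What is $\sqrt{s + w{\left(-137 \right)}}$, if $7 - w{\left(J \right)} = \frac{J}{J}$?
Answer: $i \sqrt{21755} \approx 147.5 i$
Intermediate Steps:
$w{\left(J \right)} = 6$ ($w{\left(J \right)} = 7 - \frac{J}{J} = 7 - 1 = 6$)
$\sqrt{s + w{\left(-137 \right)}} = \sqrt{-21761 + 6} = \sqrt{-21755} = i \sqrt{21755}$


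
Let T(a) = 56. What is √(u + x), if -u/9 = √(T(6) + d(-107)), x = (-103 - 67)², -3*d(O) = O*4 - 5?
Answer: √(28900 - 3*√1803) ≈ 169.63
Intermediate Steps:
d(O) = 5/3 - 4*O/3 (d(O) = -(O*4 - 5)/3 = -(4*O - 5)/3 = -(-5 + 4*O)/3 = 5/3 - 4*O/3)
x = 28900 (x = (-170)² = 28900)
u = -3*√1803 (u = -9*√(56 + (5/3 - 4/3*(-107))) = -9*√(56 + (5/3 + 428/3)) = -9*√(56 + 433/3) = -3*√1803 ≈ -127.39)
√(u + x) = √(-3*√1803 + 28900) = √(28900 - 3*√1803)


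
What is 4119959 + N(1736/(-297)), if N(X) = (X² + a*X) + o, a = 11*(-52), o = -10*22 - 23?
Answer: 363693960964/88209 ≈ 4.1231e+6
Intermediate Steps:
o = -243 (o = -220 - 23 = -243)
a = -572
N(X) = -243 + X² - 572*X (N(X) = (X² - 572*X) - 243 = -243 + X² - 572*X)
4119959 + N(1736/(-297)) = 4119959 + (-243 + (1736/(-297))² - 992992/(-297)) = 4119959 + (-243 + (1736*(-1/297))² - 992992*(-1)/297) = 4119959 + (-243 + (-1736/297)² - 572*(-1736/297)) = 4119959 + (-243 + 3013696/88209 + 90272/27) = 4119959 + 276497533/88209 = 363693960964/88209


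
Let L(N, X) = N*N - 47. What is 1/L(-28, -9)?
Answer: 1/737 ≈ 0.0013569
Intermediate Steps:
L(N, X) = -47 + N² (L(N, X) = N² - 47 = -47 + N²)
1/L(-28, -9) = 1/(-47 + (-28)²) = 1/(-47 + 784) = 1/737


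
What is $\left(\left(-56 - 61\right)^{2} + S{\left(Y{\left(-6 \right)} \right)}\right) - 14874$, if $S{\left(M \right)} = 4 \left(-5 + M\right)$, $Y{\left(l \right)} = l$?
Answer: $-1229$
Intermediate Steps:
$S{\left(M \right)} = -20 + 4 M$
$\left(\left(-56 - 61\right)^{2} + S{\left(Y{\left(-6 \right)} \right)}\right) - 14874 = \left(\left(-56 - 61\right)^{2} + \left(-20 + 4 \left(-6\right)\right)\right) - 14874 = \left(\left(-117\right)^{2} - 44\right) - 14874 = \left(13689 - 44\right) - 14874 = 13645 - 14874 = -1229$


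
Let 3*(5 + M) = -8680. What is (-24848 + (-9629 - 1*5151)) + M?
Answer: -127579/3 ≈ -42526.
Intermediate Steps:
M = -8695/3 (M = -5 + (1/3)*(-8680) = -5 - 8680/3 = -8695/3 ≈ -2898.3)
(-24848 + (-9629 - 1*5151)) + M = (-24848 + (-9629 - 1*5151)) - 8695/3 = (-24848 + (-9629 - 5151)) - 8695/3 = (-24848 - 14780) - 8695/3 = -39628 - 8695/3 = -127579/3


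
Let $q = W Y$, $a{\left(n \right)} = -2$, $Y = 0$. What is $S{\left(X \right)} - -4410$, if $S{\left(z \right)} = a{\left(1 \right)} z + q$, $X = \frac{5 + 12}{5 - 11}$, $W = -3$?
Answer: $\frac{13247}{3} \approx 4415.7$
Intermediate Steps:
$X = - \frac{17}{6}$ ($X = \frac{17}{-6} = 17 \left(- \frac{1}{6}\right) = - \frac{17}{6} \approx -2.8333$)
$q = 0$ ($q = \left(-3\right) 0 = 0$)
$S{\left(z \right)} = - 2 z$ ($S{\left(z \right)} = - 2 z + 0 = - 2 z$)
$S{\left(X \right)} - -4410 = \left(-2\right) \left(- \frac{17}{6}\right) - -4410 = \frac{17}{3} + 4410 = \frac{13247}{3}$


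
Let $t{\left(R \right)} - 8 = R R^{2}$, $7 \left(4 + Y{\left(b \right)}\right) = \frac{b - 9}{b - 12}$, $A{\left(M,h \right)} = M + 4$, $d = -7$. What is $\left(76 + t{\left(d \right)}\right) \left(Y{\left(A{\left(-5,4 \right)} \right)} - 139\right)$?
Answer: $\frac{481111}{13} \approx 37009.0$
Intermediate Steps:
$A{\left(M,h \right)} = 4 + M$
$Y{\left(b \right)} = -4 + \frac{-9 + b}{7 \left(-12 + b\right)}$ ($Y{\left(b \right)} = -4 + \frac{\left(b - 9\right) \frac{1}{b - 12}}{7} = -4 + \frac{\left(-9 + b\right) \frac{1}{-12 + b}}{7} = -4 + \frac{\frac{1}{-12 + b} \left(-9 + b\right)}{7} = -4 + \frac{-9 + b}{7 \left(-12 + b\right)}$)
$t{\left(R \right)} = 8 + R^{3}$ ($t{\left(R \right)} = 8 + R R^{2} = 8 + R^{3}$)
$\left(76 + t{\left(d \right)}\right) \left(Y{\left(A{\left(-5,4 \right)} \right)} - 139\right) = \left(76 + \left(8 + \left(-7\right)^{3}\right)\right) \left(\frac{3 \left(109 - 9 \left(4 - 5\right)\right)}{7 \left(-12 + \left(4 - 5\right)\right)} - 139\right) = \left(76 + \left(8 - 343\right)\right) \left(\frac{3 \left(109 - -9\right)}{7 \left(-12 - 1\right)} - 139\right) = \left(76 - 335\right) \left(\frac{3 \left(109 + 9\right)}{7 \left(-13\right)} - 139\right) = - 259 \left(\frac{3}{7} \left(- \frac{1}{13}\right) 118 - 139\right) = - 259 \left(- \frac{354}{91} - 139\right) = \left(-259\right) \left(- \frac{13003}{91}\right) = \frac{481111}{13}$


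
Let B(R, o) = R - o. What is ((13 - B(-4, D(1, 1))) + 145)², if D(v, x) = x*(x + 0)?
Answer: 26569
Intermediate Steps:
D(v, x) = x² (D(v, x) = x*x = x²)
((13 - B(-4, D(1, 1))) + 145)² = ((13 - (-4 - 1*1²)) + 145)² = ((13 - (-4 - 1*1)) + 145)² = ((13 - (-4 - 1)) + 145)² = ((13 - 1*(-5)) + 145)² = ((13 + 5) + 145)² = (18 + 145)² = 163² = 26569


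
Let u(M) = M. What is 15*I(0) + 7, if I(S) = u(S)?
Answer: 7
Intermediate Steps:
I(S) = S
15*I(0) + 7 = 15*0 + 7 = 0 + 7 = 7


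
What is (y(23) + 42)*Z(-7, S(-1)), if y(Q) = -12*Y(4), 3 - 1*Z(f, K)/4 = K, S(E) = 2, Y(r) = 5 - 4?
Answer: 120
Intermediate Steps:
Y(r) = 1
Z(f, K) = 12 - 4*K
y(Q) = -12 (y(Q) = -12*1 = -12)
(y(23) + 42)*Z(-7, S(-1)) = (-12 + 42)*(12 - 4*2) = 30*(12 - 8) = 30*4 = 120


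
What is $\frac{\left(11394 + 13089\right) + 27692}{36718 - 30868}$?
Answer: $\frac{2087}{234} \approx 8.9188$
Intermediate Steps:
$\frac{\left(11394 + 13089\right) + 27692}{36718 - 30868} = \frac{24483 + 27692}{5850} = 52175 \cdot \frac{1}{5850} = \frac{2087}{234}$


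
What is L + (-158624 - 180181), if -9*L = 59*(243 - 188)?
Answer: -3052490/9 ≈ -3.3917e+5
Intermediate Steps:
L = -3245/9 (L = -59*(243 - 188)/9 = -59*55/9 = -⅑*3245 = -3245/9 ≈ -360.56)
L + (-158624 - 180181) = -3245/9 + (-158624 - 180181) = -3245/9 - 338805 = -3052490/9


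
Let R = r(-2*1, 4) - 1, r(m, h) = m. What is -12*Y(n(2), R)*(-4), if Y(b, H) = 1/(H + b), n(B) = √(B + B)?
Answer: -48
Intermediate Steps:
n(B) = √2*√B (n(B) = √(2*B) = √2*√B)
R = -3 (R = -2*1 - 1 = -2 - 1 = -3)
-12*Y(n(2), R)*(-4) = -12/(-3 + √2*√2)*(-4) = -12/(-3 + 2)*(-4) = -12/(-1)*(-4) = -12*(-1)*(-4) = 12*(-4) = -48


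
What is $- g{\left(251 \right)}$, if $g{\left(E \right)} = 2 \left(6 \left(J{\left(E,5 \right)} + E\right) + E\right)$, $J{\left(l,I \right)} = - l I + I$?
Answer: $11486$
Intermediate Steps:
$J{\left(l,I \right)} = I - I l$ ($J{\left(l,I \right)} = - I l + I = I - I l$)
$g{\left(E \right)} = 60 - 46 E$ ($g{\left(E \right)} = 2 \left(6 \left(5 \left(1 - E\right) + E\right) + E\right) = 2 \left(6 \left(\left(5 - 5 E\right) + E\right) + E\right) = 2 \left(6 \left(5 - 4 E\right) + E\right) = 2 \left(\left(30 - 24 E\right) + E\right) = 2 \left(30 - 23 E\right) = 60 - 46 E$)
$- g{\left(251 \right)} = - (60 - 11546) = \left(-1\right) \left(-11486\right) = 11486$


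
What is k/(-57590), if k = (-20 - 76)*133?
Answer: 6384/28795 ≈ 0.22171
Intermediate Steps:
k = -12768 (k = -96*133 = -12768)
k/(-57590) = -12768/(-57590) = -12768*(-1/57590) = 6384/28795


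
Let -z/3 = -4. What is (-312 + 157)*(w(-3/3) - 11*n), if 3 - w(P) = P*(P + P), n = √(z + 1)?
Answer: -155 + 1705*√13 ≈ 5992.5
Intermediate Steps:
z = 12 (z = -3*(-4) = 12)
n = √13 (n = √(12 + 1) = √13 ≈ 3.6056)
w(P) = 3 - 2*P² (w(P) = 3 - P*(P + P) = 3 - P*2*P = 3 - 2*P²)
(-312 + 157)*(w(-3/3) - 11*n) = (-312 + 157)*((3 - 2*1²) - 11*√13) = -155*((3 - 2*(-3*⅓)²) - 11*√13) = -155*((3 - 2*(-1)²) - 11*√13) = -155*((3 - 2*1) - 11*√13) = -155*((3 - 2) - 11*√13) = -155*(1 - 11*√13) = -155 + 1705*√13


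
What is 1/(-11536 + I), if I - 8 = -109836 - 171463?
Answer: -1/292827 ≈ -3.4150e-6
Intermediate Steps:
I = -281291 (I = 8 + (-109836 - 171463) = 8 - 281299 = -281291)
1/(-11536 + I) = 1/(-11536 - 281291) = 1/(-292827) = -1/292827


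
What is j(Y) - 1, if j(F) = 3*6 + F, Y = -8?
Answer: 9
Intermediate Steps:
j(F) = 18 + F
j(Y) - 1 = (18 - 8) - 1 = 10 - 1 = 9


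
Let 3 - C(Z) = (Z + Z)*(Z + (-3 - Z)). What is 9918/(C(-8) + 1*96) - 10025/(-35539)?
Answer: 117662359/604163 ≈ 194.75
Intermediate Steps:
C(Z) = 3 + 6*Z (C(Z) = 3 - (Z + Z)*(Z + (-3 - Z)) = 3 - 2*Z*(-3) = 3 - (-6)*Z = 3 + 6*Z)
9918/(C(-8) + 1*96) - 10025/(-35539) = 9918/((3 + 6*(-8)) + 1*96) - 10025/(-35539) = 9918/((3 - 48) + 96) - 10025*(-1/35539) = 9918/(-45 + 96) + 10025/35539 = 9918/51 + 10025/35539 = 9918*(1/51) + 10025/35539 = 3306/17 + 10025/35539 = 117662359/604163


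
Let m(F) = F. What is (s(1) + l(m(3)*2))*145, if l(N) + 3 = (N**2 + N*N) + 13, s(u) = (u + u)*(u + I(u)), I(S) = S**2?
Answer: 12470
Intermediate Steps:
s(u) = 2*u*(u + u**2) (s(u) = (u + u)*(u + u**2) = (2*u)*(u + u**2) = 2*u*(u + u**2))
l(N) = 10 + 2*N**2 (l(N) = -3 + ((N**2 + N*N) + 13) = -3 + ((N**2 + N**2) + 13) = -3 + (2*N**2 + 13) = -3 + (13 + 2*N**2) = 10 + 2*N**2)
(s(1) + l(m(3)*2))*145 = (2*1**2*(1 + 1) + (10 + 2*(3*2)**2))*145 = (2*1*2 + (10 + 2*6**2))*145 = (4 + (10 + 2*36))*145 = (4 + (10 + 72))*145 = (4 + 82)*145 = 86*145 = 12470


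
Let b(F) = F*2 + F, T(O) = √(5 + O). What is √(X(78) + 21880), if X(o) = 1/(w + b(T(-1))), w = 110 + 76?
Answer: √12602883/24 ≈ 147.92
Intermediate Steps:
w = 186
b(F) = 3*F (b(F) = 2*F + F = 3*F)
X(o) = 1/192 (X(o) = 1/(186 + 3*√(5 - 1)) = 1/(186 + 3*√4) = 1/(186 + 3*2) = 1/(186 + 6) = 1/192)
√(X(78) + 21880) = √(1/192 + 21880) = √(4200961/192) = √12602883/24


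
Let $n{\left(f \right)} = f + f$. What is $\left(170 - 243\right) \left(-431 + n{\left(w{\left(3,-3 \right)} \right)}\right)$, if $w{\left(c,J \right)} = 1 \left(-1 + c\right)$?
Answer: $31171$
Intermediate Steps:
$w{\left(c,J \right)} = -1 + c$
$n{\left(f \right)} = 2 f$
$\left(170 - 243\right) \left(-431 + n{\left(w{\left(3,-3 \right)} \right)}\right) = \left(170 - 243\right) \left(-431 + 2 \left(-1 + 3\right)\right) = - 73 \left(-431 + 2 \cdot 2\right) = - 73 \left(-431 + 4\right) = \left(-73\right) \left(-427\right) = 31171$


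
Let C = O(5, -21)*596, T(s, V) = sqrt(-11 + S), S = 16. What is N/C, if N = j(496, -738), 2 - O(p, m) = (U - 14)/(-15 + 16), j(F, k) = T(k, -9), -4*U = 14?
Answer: sqrt(5)/11622 ≈ 0.00019240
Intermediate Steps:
U = -7/2 (U = -1/4*14 = -7/2 ≈ -3.5000)
T(s, V) = sqrt(5) (T(s, V) = sqrt(-11 + 16) = sqrt(5))
j(F, k) = sqrt(5)
O(p, m) = 39/2 (O(p, m) = 2 - (-7/2 - 14)/(-15 + 16) = 2 - (-35)/(2*1) = 2 - (-35)/2 = 2 - 1*(-35/2) = 2 + 35/2 = 39/2)
N = sqrt(5) ≈ 2.2361
C = 11622 (C = (39/2)*596 = 11622)
N/C = sqrt(5)/11622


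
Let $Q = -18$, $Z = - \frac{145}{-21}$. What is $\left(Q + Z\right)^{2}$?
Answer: $\frac{54289}{441} \approx 123.1$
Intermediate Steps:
$Z = \frac{145}{21}$ ($Z = \left(-145\right) \left(- \frac{1}{21}\right) = \frac{145}{21} \approx 6.9048$)
$\left(Q + Z\right)^{2} = \left(-18 + \frac{145}{21}\right)^{2} = \left(- \frac{233}{21}\right)^{2} = \frac{54289}{441}$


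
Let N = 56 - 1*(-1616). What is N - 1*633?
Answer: 1039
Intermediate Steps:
N = 1672 (N = 56 + 1616 = 1672)
N - 1*633 = 1672 - 1*633 = 1672 - 633 = 1039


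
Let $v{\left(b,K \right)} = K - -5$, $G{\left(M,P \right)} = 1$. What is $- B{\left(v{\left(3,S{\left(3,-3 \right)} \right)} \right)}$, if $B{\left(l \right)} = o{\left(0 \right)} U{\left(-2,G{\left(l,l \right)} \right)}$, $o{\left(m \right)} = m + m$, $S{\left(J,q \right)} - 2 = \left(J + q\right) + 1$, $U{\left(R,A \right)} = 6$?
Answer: $0$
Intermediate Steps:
$S{\left(J,q \right)} = 3 + J + q$ ($S{\left(J,q \right)} = 2 + \left(\left(J + q\right) + 1\right) = 2 + \left(1 + J + q\right) = 3 + J + q$)
$o{\left(m \right)} = 2 m$
$v{\left(b,K \right)} = 5 + K$ ($v{\left(b,K \right)} = K + 5 = 5 + K$)
$B{\left(l \right)} = 0$ ($B{\left(l \right)} = 2 \cdot 0 \cdot 6 = 0 \cdot 6 = 0$)
$- B{\left(v{\left(3,S{\left(3,-3 \right)} \right)} \right)} = \left(-1\right) 0 = 0$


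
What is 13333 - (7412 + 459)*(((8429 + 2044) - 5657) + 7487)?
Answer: -96823580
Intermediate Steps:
13333 - (7412 + 459)*(((8429 + 2044) - 5657) + 7487) = 13333 - 7871*((10473 - 5657) + 7487) = 13333 - 7871*(4816 + 7487) = 13333 - 7871*12303 = 13333 - 1*96836913 = 13333 - 96836913 = -96823580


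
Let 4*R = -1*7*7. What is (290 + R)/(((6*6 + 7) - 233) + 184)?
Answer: -1111/24 ≈ -46.292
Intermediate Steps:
R = -49/4 (R = (-1*7*7)/4 = (-7*7)/4 = (1/4)*(-49) = -49/4 ≈ -12.250)
(290 + R)/(((6*6 + 7) - 233) + 184) = (290 - 49/4)/(((6*6 + 7) - 233) + 184) = 1111/(4*(((36 + 7) - 233) + 184)) = 1111/(4*((43 - 233) + 184)) = 1111/(4*(-190 + 184)) = (1111/4)/(-6) = (1111/4)*(-1/6) = -1111/24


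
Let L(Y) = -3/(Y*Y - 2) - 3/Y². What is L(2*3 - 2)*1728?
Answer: -4860/7 ≈ -694.29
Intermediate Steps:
L(Y) = -3/Y² - 3/(-2 + Y²) (L(Y) = -3/(Y² - 2) - 3/Y² = -3/(-2 + Y²) - 3/Y² = -3/Y² - 3/(-2 + Y²))
L(2*3 - 2)*1728 = (6*(1 - (2*3 - 2)²)/((2*3 - 2)²*(-2 + (2*3 - 2)²)))*1728 = (6*(1 - (6 - 2)²)/((6 - 2)²*(-2 + (6 - 2)²)))*1728 = (6*(1 - 1*4²)/(4²*(-2 + 4²)))*1728 = (6*(1/16)*(1 - 1*16)/(-2 + 16))*1728 = (6*(1/16)*(1 - 16)/14)*1728 = (6*(1/16)*(1/14)*(-15))*1728 = -45/112*1728 = -4860/7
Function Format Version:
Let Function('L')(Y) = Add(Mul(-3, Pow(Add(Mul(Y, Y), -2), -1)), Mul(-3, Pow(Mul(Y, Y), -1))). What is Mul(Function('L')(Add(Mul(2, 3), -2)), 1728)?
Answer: Rational(-4860, 7) ≈ -694.29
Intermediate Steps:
Function('L')(Y) = Add(Mul(-3, Pow(Y, -2)), Mul(-3, Pow(Add(-2, Pow(Y, 2)), -1))) (Function('L')(Y) = Add(Mul(-3, Pow(Add(Pow(Y, 2), -2), -1)), Mul(-3, Pow(Pow(Y, 2), -1))) = Add(Mul(-3, Pow(Add(-2, Pow(Y, 2)), -1)), Mul(-3, Pow(Y, -2))) = Add(Mul(-3, Pow(Y, -2)), Mul(-3, Pow(Add(-2, Pow(Y, 2)), -1))))
Mul(Function('L')(Add(Mul(2, 3), -2)), 1728) = Mul(Mul(6, Pow(Add(Mul(2, 3), -2), -2), Pow(Add(-2, Pow(Add(Mul(2, 3), -2), 2)), -1), Add(1, Mul(-1, Pow(Add(Mul(2, 3), -2), 2)))), 1728) = Mul(Mul(6, Pow(Add(6, -2), -2), Pow(Add(-2, Pow(Add(6, -2), 2)), -1), Add(1, Mul(-1, Pow(Add(6, -2), 2)))), 1728) = Mul(Mul(6, Pow(4, -2), Pow(Add(-2, Pow(4, 2)), -1), Add(1, Mul(-1, Pow(4, 2)))), 1728) = Mul(Mul(6, Rational(1, 16), Pow(Add(-2, 16), -1), Add(1, Mul(-1, 16))), 1728) = Mul(Mul(6, Rational(1, 16), Pow(14, -1), Add(1, -16)), 1728) = Mul(Mul(6, Rational(1, 16), Rational(1, 14), -15), 1728) = Mul(Rational(-45, 112), 1728) = Rational(-4860, 7)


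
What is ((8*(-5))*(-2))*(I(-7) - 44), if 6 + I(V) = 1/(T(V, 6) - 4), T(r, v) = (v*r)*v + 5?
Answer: -1004080/251 ≈ -4000.3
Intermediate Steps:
T(r, v) = 5 + r*v² (T(r, v) = (r*v)*v + 5 = r*v² + 5 = 5 + r*v²)
I(V) = -6 + 1/(1 + 36*V) (I(V) = -6 + 1/((5 + V*6²) - 4) = -6 + 1/((5 + V*36) - 4) = -6 + 1/((5 + 36*V) - 4) = -6 + 1/(1 + 36*V))
((8*(-5))*(-2))*(I(-7) - 44) = ((8*(-5))*(-2))*((-5 - 216*(-7))/(1 + 36*(-7)) - 44) = (-40*(-2))*((-5 + 1512)/(1 - 252) - 44) = 80*(1507/(-251) - 44) = 80*(-1/251*1507 - 44) = 80*(-1507/251 - 44) = 80*(-12551/251) = -1004080/251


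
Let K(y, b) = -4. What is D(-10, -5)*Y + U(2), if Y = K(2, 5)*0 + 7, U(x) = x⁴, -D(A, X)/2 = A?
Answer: 156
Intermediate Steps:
D(A, X) = -2*A
Y = 7 (Y = -4*0 + 7 = 0 + 7 = 7)
D(-10, -5)*Y + U(2) = -2*(-10)*7 + 2⁴ = 20*7 + 16 = 140 + 16 = 156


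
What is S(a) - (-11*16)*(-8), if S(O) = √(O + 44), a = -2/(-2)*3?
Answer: -1408 + √47 ≈ -1401.1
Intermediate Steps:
a = 3 (a = -2*(-½)*3 = 1*3 = 3)
S(O) = √(44 + O)
S(a) - (-11*16)*(-8) = √(44 + 3) - (-11*16)*(-8) = √47 - (-176)*(-8) = √47 - 1*1408 = √47 - 1408 = -1408 + √47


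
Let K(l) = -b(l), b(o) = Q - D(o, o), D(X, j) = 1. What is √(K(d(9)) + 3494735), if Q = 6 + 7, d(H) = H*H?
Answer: √3494723 ≈ 1869.4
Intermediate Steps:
d(H) = H²
Q = 13
b(o) = 12 (b(o) = 13 - 1*1 = 13 - 1 = 12)
K(l) = -12 (K(l) = -1*12 = -12)
√(K(d(9)) + 3494735) = √(-12 + 3494735) = √3494723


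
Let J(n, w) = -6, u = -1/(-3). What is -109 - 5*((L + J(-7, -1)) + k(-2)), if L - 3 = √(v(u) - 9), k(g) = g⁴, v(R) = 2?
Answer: -174 - 5*I*√7 ≈ -174.0 - 13.229*I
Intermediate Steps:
u = ⅓ (u = -1*(-⅓) = ⅓ ≈ 0.33333)
L = 3 + I*√7 (L = 3 + √(2 - 9) = 3 + √(-7) = 3 + I*√7 ≈ 3.0 + 2.6458*I)
-109 - 5*((L + J(-7, -1)) + k(-2)) = -109 - 5*(((3 + I*√7) - 6) + (-2)⁴) = -109 - 5*((-3 + I*√7) + 16) = -109 - 5*(13 + I*√7) = -109 + (-65 - 5*I*√7) = -174 - 5*I*√7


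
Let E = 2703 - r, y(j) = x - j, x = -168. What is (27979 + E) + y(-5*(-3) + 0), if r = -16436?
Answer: 46935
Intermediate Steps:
y(j) = -168 - j
E = 19139 (E = 2703 - 1*(-16436) = 2703 + 16436 = 19139)
(27979 + E) + y(-5*(-3) + 0) = (27979 + 19139) + (-168 - (-5*(-3) + 0)) = 47118 + (-168 - (15 + 0)) = 47118 + (-168 - 1*15) = 47118 + (-168 - 15) = 47118 - 183 = 46935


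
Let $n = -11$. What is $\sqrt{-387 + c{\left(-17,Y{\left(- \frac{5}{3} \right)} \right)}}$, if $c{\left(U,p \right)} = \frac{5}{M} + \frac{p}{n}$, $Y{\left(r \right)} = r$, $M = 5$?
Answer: $\frac{i \sqrt{420189}}{33} \approx 19.643 i$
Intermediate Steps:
$c{\left(U,p \right)} = 1 - \frac{p}{11}$ ($c{\left(U,p \right)} = \frac{5}{5} + \frac{p}{-11} = 5 \cdot \frac{1}{5} + p \left(- \frac{1}{11}\right) = 1 - \frac{p}{11}$)
$\sqrt{-387 + c{\left(-17,Y{\left(- \frac{5}{3} \right)} \right)}} = \sqrt{-387 + \left(1 - \frac{\left(-5\right) \frac{1}{3}}{11}\right)} = \sqrt{-387 + \left(1 - - \frac{5}{33}\right)} = \sqrt{-387 + \left(1 + \frac{5}{33}\right)} = \sqrt{-387 + \frac{38}{33}} = \sqrt{- \frac{12733}{33}} = \frac{i \sqrt{420189}}{33}$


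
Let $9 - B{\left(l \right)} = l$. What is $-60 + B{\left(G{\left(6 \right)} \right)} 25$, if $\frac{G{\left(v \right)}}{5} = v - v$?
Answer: $165$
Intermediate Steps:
$G{\left(v \right)} = 0$ ($G{\left(v \right)} = 5 \left(v - v\right) = 5 \cdot 0 = 0$)
$B{\left(l \right)} = 9 - l$
$-60 + B{\left(G{\left(6 \right)} \right)} 25 = -60 + \left(9 - 0\right) 25 = -60 + \left(9 + 0\right) 25 = -60 + 9 \cdot 25 = -60 + 225 = 165$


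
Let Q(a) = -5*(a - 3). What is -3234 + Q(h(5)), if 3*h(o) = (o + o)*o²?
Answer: -10907/3 ≈ -3635.7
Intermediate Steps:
h(o) = 2*o³/3 (h(o) = ((o + o)*o²)/3 = ((2*o)*o²)/3 = (2*o³)/3 = 2*o³/3)
Q(a) = 15 - 5*a (Q(a) = -5*(-3 + a) = 15 - 5*a)
-3234 + Q(h(5)) = -3234 + (15 - 10*5³/3) = -3234 + (15 - 10*125/3) = -3234 + (15 - 5*250/3) = -3234 + (15 - 1250/3) = -3234 - 1205/3 = -10907/3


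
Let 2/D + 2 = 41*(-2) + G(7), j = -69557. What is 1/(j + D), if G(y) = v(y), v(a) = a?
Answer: -77/5355891 ≈ -1.4377e-5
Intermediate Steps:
G(y) = y
D = -2/77 (D = 2/(-2 + (41*(-2) + 7)) = 2/(-2 + (-82 + 7)) = 2/(-2 - 75) = 2/(-77) = 2*(-1/77) = -2/77 ≈ -0.025974)
1/(j + D) = 1/(-69557 - 2/77) = 1/(-5355891/77) = -77/5355891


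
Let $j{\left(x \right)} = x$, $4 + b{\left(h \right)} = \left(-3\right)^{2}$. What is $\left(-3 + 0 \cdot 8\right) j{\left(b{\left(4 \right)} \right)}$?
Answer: $-15$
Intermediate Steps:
$b{\left(h \right)} = 5$ ($b{\left(h \right)} = -4 + \left(-3\right)^{2} = -4 + 9 = 5$)
$\left(-3 + 0 \cdot 8\right) j{\left(b{\left(4 \right)} \right)} = \left(-3 + 0 \cdot 8\right) 5 = \left(-3 + 0\right) 5 = \left(-3\right) 5 = -15$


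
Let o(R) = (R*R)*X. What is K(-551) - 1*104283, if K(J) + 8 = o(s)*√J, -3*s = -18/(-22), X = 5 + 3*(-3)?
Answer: -104291 - 36*I*√551/121 ≈ -1.0429e+5 - 6.9838*I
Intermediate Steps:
X = -4 (X = 5 - 9 = -4)
s = -3/11 (s = -(-6)/(-22) = -(-6)*(-1)/22 = -⅓*9/11 = -3/11 ≈ -0.27273)
o(R) = -4*R² (o(R) = (R*R)*(-4) = R²*(-4) = -4*R²)
K(J) = -8 - 36*√J/121 (K(J) = -8 + (-4*(-3/11)²)*√J = -8 + (-4*9/121)*√J = -8 - 36*√J/121)
K(-551) - 1*104283 = (-8 - 36*I*√551/121) - 1*104283 = (-8 - 36*I*√551/121) - 104283 = -104291 - 36*I*√551/121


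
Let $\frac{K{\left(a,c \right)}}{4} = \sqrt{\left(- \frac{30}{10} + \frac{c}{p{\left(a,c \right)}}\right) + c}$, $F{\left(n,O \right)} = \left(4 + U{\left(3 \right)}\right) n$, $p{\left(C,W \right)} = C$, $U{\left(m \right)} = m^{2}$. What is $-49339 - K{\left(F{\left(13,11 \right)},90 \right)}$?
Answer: $-49339 - \frac{4 \sqrt{14793}}{13} \approx -49376.0$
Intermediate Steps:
$F{\left(n,O \right)} = 13 n$ ($F{\left(n,O \right)} = \left(4 + 3^{2}\right) n = \left(4 + 9\right) n = 13 n$)
$K{\left(a,c \right)} = 4 \sqrt{-3 + c + \frac{c}{a}}$ ($K{\left(a,c \right)} = 4 \sqrt{\left(- \frac{30}{10} + \frac{c}{a}\right) + c} = 4 \sqrt{\left(\left(-30\right) \frac{1}{10} + \frac{c}{a}\right) + c} = 4 \sqrt{\left(-3 + \frac{c}{a}\right) + c} = 4 \sqrt{-3 + c + \frac{c}{a}}$)
$-49339 - K{\left(F{\left(13,11 \right)},90 \right)} = -49339 - 4 \sqrt{-3 + 90 + \frac{90}{13 \cdot 13}} = -49339 - 4 \sqrt{-3 + 90 + \frac{90}{169}} = -49339 - 4 \sqrt{\frac{14793}{169}} = -49339 - 4 \frac{\sqrt{14793}}{13} = -49339 - \frac{4 \sqrt{14793}}{13}$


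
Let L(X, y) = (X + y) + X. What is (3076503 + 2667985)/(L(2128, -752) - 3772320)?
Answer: -718061/471102 ≈ -1.5242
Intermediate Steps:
L(X, y) = y + 2*X
(3076503 + 2667985)/(L(2128, -752) - 3772320) = (3076503 + 2667985)/((-752 + 2*2128) - 3772320) = 5744488/((-752 + 4256) - 3772320) = 5744488/(3504 - 3772320) = 5744488/(-3768816) = 5744488*(-1/3768816) = -718061/471102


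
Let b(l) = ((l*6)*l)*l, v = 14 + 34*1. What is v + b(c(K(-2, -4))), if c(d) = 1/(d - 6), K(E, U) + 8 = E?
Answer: 98301/2048 ≈ 47.999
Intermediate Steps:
K(E, U) = -8 + E
c(d) = 1/(-6 + d)
v = 48 (v = 14 + 34 = 48)
b(l) = 6*l**3 (b(l) = ((6*l)*l)*l = (6*l**2)*l = 6*l**3)
v + b(c(K(-2, -4))) = 48 + 6*(1/(-6 + (-8 - 2)))**3 = 48 + 6*(1/(-6 - 10))**3 = 48 + 6*(1/(-16))**3 = 48 + 6*(-1/16)**3 = 48 + 6*(-1/4096) = 48 - 3/2048 = 98301/2048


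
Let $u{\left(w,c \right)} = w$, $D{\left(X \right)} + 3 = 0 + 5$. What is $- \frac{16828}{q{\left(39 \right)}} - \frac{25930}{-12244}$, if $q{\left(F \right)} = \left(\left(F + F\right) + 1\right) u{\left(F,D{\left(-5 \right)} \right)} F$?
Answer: $\frac{1454840419}{735613398} \approx 1.9777$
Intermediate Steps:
$D{\left(X \right)} = 2$ ($D{\left(X \right)} = -3 + \left(0 + 5\right) = -3 + 5 = 2$)
$q{\left(F \right)} = F^{2} \left(1 + 2 F\right)$ ($q{\left(F \right)} = \left(\left(F + F\right) + 1\right) F F = \left(2 F + 1\right) F F = \left(1 + 2 F\right) F F = F \left(1 + 2 F\right) F = F^{2} \left(1 + 2 F\right)$)
$- \frac{16828}{q{\left(39 \right)}} - \frac{25930}{-12244} = - \frac{16828}{39^{2} \left(1 + 2 \cdot 39\right)} - \frac{25930}{-12244} = - \frac{16828}{1521 \left(1 + 78\right)} - - \frac{12965}{6122} = - \frac{16828}{1521 \cdot 79} + \frac{12965}{6122} = - \frac{16828}{120159} + \frac{12965}{6122} = \frac{1454840419}{735613398}$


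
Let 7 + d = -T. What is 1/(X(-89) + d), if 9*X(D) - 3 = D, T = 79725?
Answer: -9/717674 ≈ -1.2541e-5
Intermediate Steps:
X(D) = 1/3 + D/9
d = -79732 (d = -7 - 1*79725 = -7 - 79725 = -79732)
1/(X(-89) + d) = 1/((1/3 + (1/9)*(-89)) - 79732) = 1/((1/3 - 89/9) - 79732) = 1/(-86/9 - 79732) = 1/(-717674/9) = -9/717674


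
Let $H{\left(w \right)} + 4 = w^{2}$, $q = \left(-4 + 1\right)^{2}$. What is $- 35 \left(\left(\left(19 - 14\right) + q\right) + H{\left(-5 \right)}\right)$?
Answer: $-1225$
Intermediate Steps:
$q = 9$ ($q = \left(-3\right)^{2} = 9$)
$H{\left(w \right)} = -4 + w^{2}$
$- 35 \left(\left(\left(19 - 14\right) + q\right) + H{\left(-5 \right)}\right) = - 35 \left(\left(\left(19 - 14\right) + 9\right) - \left(4 - \left(-5\right)^{2}\right)\right) = - 35 \left(\left(5 + 9\right) + \left(-4 + 25\right)\right) = - 35 \left(14 + 21\right) = \left(-35\right) 35 = -1225$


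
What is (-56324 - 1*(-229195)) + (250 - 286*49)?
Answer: 159107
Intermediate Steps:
(-56324 - 1*(-229195)) + (250 - 286*49) = (-56324 + 229195) + (250 - 14014) = 172871 - 13764 = 159107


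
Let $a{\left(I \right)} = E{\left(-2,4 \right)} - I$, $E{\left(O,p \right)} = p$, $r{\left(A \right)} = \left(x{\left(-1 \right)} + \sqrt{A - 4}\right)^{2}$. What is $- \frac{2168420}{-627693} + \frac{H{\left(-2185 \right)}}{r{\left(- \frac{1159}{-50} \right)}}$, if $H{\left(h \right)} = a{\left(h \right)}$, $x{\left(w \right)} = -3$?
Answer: $\frac{97361503801670}{162623330133} + \frac{3283500 \sqrt{1918}}{259081} \approx 1153.7$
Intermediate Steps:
$r{\left(A \right)} = \left(-3 + \sqrt{-4 + A}\right)^{2}$ ($r{\left(A \right)} = \left(-3 + \sqrt{A - 4}\right)^{2} = \left(-3 + \sqrt{-4 + A}\right)^{2}$)
$a{\left(I \right)} = 4 - I$
$H{\left(h \right)} = 4 - h$
$- \frac{2168420}{-627693} + \frac{H{\left(-2185 \right)}}{r{\left(- \frac{1159}{-50} \right)}} = - \frac{2168420}{-627693} + \frac{4 - -2185}{\left(-3 + \sqrt{-4 - \frac{1159}{-50}}\right)^{2}} = \left(-2168420\right) \left(- \frac{1}{627693}\right) + \frac{4 + 2185}{\left(-3 + \sqrt{-4 - - \frac{1159}{50}}\right)^{2}} = \frac{2168420}{627693} + \frac{2189}{\left(-3 + \sqrt{-4 + \frac{1159}{50}}\right)^{2}} = \frac{2168420}{627693} + \frac{2189}{\left(-3 + \sqrt{\frac{959}{50}}\right)^{2}} = \frac{2168420}{627693} + \frac{2189}{\left(-3 + \frac{\sqrt{1918}}{10}\right)^{2}}$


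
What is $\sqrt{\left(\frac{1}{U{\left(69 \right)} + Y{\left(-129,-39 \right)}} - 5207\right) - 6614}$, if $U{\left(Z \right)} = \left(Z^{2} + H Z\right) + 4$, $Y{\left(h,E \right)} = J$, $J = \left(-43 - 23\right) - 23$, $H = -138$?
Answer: $\frac{i \sqrt{277601011682}}{4846} \approx 108.72 i$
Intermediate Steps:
$J = -89$ ($J = -66 - 23 = -89$)
$Y{\left(h,E \right)} = -89$
$U{\left(Z \right)} = 4 + Z^{2} - 138 Z$ ($U{\left(Z \right)} = \left(Z^{2} - 138 Z\right) + 4 = 4 + Z^{2} - 138 Z$)
$\sqrt{\left(\frac{1}{U{\left(69 \right)} + Y{\left(-129,-39 \right)}} - 5207\right) - 6614} = \sqrt{\left(\frac{1}{\left(4 + 69^{2} - 9522\right) - 89} - 5207\right) - 6614} = \sqrt{\left(\frac{1}{\left(4 + 4761 - 9522\right) - 89} - 5207\right) - 6614} = \sqrt{\left(\frac{1}{-4757 - 89} - 5207\right) - 6614} = \sqrt{\left(\frac{1}{-4846} - 5207\right) - 6614} = \sqrt{\left(- \frac{1}{4846} - 5207\right) - 6614} = \sqrt{- \frac{25233123}{4846} - 6614} = \sqrt{- \frac{57284567}{4846}} = \frac{i \sqrt{277601011682}}{4846}$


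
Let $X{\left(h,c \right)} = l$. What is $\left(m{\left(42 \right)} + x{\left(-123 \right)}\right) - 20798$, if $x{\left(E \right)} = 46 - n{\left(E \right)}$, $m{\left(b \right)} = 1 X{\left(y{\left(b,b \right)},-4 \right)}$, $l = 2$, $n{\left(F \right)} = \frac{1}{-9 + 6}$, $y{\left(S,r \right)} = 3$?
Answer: $- \frac{62249}{3} \approx -20750.0$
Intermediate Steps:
$n{\left(F \right)} = - \frac{1}{3}$ ($n{\left(F \right)} = \frac{1}{-3} = - \frac{1}{3}$)
$X{\left(h,c \right)} = 2$
$m{\left(b \right)} = 2$ ($m{\left(b \right)} = 1 \cdot 2 = 2$)
$x{\left(E \right)} = \frac{139}{3}$ ($x{\left(E \right)} = 46 - - \frac{1}{3} = 46 + \frac{1}{3} = \frac{139}{3}$)
$\left(m{\left(42 \right)} + x{\left(-123 \right)}\right) - 20798 = \left(2 + \frac{139}{3}\right) - 20798 = \frac{145}{3} - 20798 = - \frac{62249}{3}$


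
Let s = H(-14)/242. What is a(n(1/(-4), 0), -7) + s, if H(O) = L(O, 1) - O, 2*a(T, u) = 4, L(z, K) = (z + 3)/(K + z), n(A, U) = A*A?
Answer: 6485/3146 ≈ 2.0613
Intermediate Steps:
n(A, U) = A**2
L(z, K) = (3 + z)/(K + z)
a(T, u) = 2 (a(T, u) = (1/2)*4 = 2)
H(O) = -O + (3 + O)/(1 + O) (H(O) = (3 + O)/(1 + O) - O = -O + (3 + O)/(1 + O))
s = 193/3146 (s = ((3 - 1*(-14)**2)/(1 - 14))/242 = ((3 - 1*196)/(-13))*(1/242) = -(3 - 196)/13*(1/242) = -1/13*(-193)*(1/242) = (193/13)*(1/242) = 193/3146 ≈ 0.061348)
a(n(1/(-4), 0), -7) + s = 2 + 193/3146 = 6485/3146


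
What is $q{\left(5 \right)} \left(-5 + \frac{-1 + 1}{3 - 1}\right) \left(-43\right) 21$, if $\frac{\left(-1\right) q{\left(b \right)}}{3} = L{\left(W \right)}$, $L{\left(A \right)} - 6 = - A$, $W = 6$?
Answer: $0$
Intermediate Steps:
$L{\left(A \right)} = 6 - A$
$q{\left(b \right)} = 0$ ($q{\left(b \right)} = - 3 \left(6 - 6\right) = \left(-3\right) 0 = 0$)
$q{\left(5 \right)} \left(-5 + \frac{-1 + 1}{3 - 1}\right) \left(-43\right) 21 = 0 \left(-5 + \frac{-1 + 1}{3 - 1}\right) \left(-43\right) 21 = 0 \left(-5 + \frac{0}{2}\right) \left(-43\right) 21 = 0 \left(-5 + 0 \cdot \frac{1}{2}\right) \left(-43\right) 21 = 0 \left(-5 + 0\right) \left(-43\right) 21 = 0 \left(-5\right) \left(-43\right) 21 = 0 \left(-43\right) 21 = 0 \cdot 21 = 0$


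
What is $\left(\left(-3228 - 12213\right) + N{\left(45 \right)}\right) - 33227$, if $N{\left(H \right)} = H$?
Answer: $-48623$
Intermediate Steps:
$\left(\left(-3228 - 12213\right) + N{\left(45 \right)}\right) - 33227 = \left(\left(-3228 - 12213\right) + 45\right) - 33227 = \left(-15441 + 45\right) - 33227 = -15396 - 33227 = -48623$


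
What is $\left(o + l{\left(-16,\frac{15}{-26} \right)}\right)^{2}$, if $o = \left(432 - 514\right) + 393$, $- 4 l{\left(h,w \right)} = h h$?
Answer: $61009$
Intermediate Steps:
$l{\left(h,w \right)} = - \frac{h^{2}}{4}$ ($l{\left(h,w \right)} = - \frac{h h}{4} = - \frac{h^{2}}{4}$)
$o = 311$ ($o = -82 + 393 = 311$)
$\left(o + l{\left(-16,\frac{15}{-26} \right)}\right)^{2} = \left(311 - \frac{\left(-16\right)^{2}}{4}\right)^{2} = \left(311 - 64\right)^{2} = 247^{2} = 61009$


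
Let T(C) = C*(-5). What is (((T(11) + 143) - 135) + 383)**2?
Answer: 112896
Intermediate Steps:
T(C) = -5*C
(((T(11) + 143) - 135) + 383)**2 = (((-5*11 + 143) - 135) + 383)**2 = (((-55 + 143) - 135) + 383)**2 = ((88 - 135) + 383)**2 = (-47 + 383)**2 = 336**2 = 112896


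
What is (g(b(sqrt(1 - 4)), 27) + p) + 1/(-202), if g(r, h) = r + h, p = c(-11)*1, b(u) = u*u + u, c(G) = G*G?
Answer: 29289/202 + I*sqrt(3) ≈ 145.0 + 1.732*I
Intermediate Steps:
c(G) = G**2
b(u) = u + u**2 (b(u) = u**2 + u = u + u**2)
p = 121 (p = (-11)**2*1 = 121*1 = 121)
g(r, h) = h + r
(g(b(sqrt(1 - 4)), 27) + p) + 1/(-202) = ((27 + sqrt(1 - 4)*(1 + sqrt(1 - 4))) + 121) + 1/(-202) = ((27 + sqrt(-3)*(1 + sqrt(-3))) + 121) - 1/202 = ((27 + (I*sqrt(3))*(1 + I*sqrt(3))) + 121) - 1/202 = ((27 + I*sqrt(3)*(1 + I*sqrt(3))) + 121) - 1/202 = (148 + I*sqrt(3)*(1 + I*sqrt(3))) - 1/202 = 29895/202 + I*sqrt(3)*(1 + I*sqrt(3))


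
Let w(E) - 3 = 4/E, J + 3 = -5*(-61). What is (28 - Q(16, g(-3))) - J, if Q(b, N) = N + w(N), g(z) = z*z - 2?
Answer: -1992/7 ≈ -284.57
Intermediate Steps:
J = 302 (J = -3 - 5*(-61) = -3 + 305 = 302)
w(E) = 3 + 4/E
g(z) = -2 + z² (g(z) = z² - 2 = -2 + z²)
Q(b, N) = 3 + N + 4/N (Q(b, N) = N + (3 + 4/N) = 3 + N + 4/N)
(28 - Q(16, g(-3))) - J = (28 - (3 + (-2 + (-3)²) + 4/(-2 + (-3)²))) - 1*302 = (28 - (3 + (-2 + 9) + 4/(-2 + 9))) - 302 = (28 - (3 + 7 + 4/7)) - 302 = (28 - 1*74/7) - 302 = (28 - 74/7) - 302 = 122/7 - 302 = -1992/7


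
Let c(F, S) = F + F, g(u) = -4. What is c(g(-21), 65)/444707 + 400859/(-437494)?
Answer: -178268303265/194556644258 ≈ -0.91628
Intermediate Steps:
c(F, S) = 2*F
c(g(-21), 65)/444707 + 400859/(-437494) = (2*(-4))/444707 + 400859/(-437494) = -8*1/444707 + 400859*(-1/437494) = -8/444707 - 400859/437494 = -178268303265/194556644258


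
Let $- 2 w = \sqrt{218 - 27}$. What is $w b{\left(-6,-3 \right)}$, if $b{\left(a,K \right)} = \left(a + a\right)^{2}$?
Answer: $- 72 \sqrt{191} \approx -995.06$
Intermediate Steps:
$b{\left(a,K \right)} = 4 a^{2}$ ($b{\left(a,K \right)} = \left(2 a\right)^{2} = 4 a^{2}$)
$w = - \frac{\sqrt{191}}{2}$ ($w = - \frac{\sqrt{218 - 27}}{2} = - \frac{\sqrt{191}}{2} \approx -6.9101$)
$w b{\left(-6,-3 \right)} = - \frac{\sqrt{191}}{2} \cdot 4 \left(-6\right)^{2} = - \frac{\sqrt{191}}{2} \cdot 4 \cdot 36 = - \frac{\sqrt{191}}{2} \cdot 144 = - 72 \sqrt{191}$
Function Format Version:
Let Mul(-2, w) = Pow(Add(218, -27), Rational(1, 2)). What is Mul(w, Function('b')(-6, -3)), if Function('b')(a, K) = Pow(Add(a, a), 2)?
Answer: Mul(-72, Pow(191, Rational(1, 2))) ≈ -995.06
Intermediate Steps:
Function('b')(a, K) = Mul(4, Pow(a, 2)) (Function('b')(a, K) = Pow(Mul(2, a), 2) = Mul(4, Pow(a, 2)))
w = Mul(Rational(-1, 2), Pow(191, Rational(1, 2))) (w = Mul(Rational(-1, 2), Pow(Add(218, -27), Rational(1, 2))) = Mul(Rational(-1, 2), Pow(191, Rational(1, 2))) ≈ -6.9101)
Mul(w, Function('b')(-6, -3)) = Mul(Mul(Rational(-1, 2), Pow(191, Rational(1, 2))), Mul(4, Pow(-6, 2))) = Mul(Mul(Rational(-1, 2), Pow(191, Rational(1, 2))), Mul(4, 36)) = Mul(Mul(Rational(-1, 2), Pow(191, Rational(1, 2))), 144) = Mul(-72, Pow(191, Rational(1, 2)))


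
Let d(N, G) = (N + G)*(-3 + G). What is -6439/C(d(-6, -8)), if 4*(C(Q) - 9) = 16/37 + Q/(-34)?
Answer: -16200524/20067 ≈ -807.32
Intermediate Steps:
d(N, G) = (-3 + G)*(G + N) (d(N, G) = (G + N)*(-3 + G) = (-3 + G)*(G + N))
C(Q) = 337/37 - Q/136 (C(Q) = 9 + (16/37 + Q/(-34))/4 = 9 + (16*(1/37) + Q*(-1/34))/4 = 9 + (16/37 - Q/34)/4 = 9 + (4/37 - Q/136) = 337/37 - Q/136)
-6439/C(d(-6, -8)) = -6439/(337/37 - ((-8)² - 3*(-8) - 3*(-6) - 8*(-6))/136) = -6439/(337/37 - (64 + 24 + 18 + 48)/136) = -6439/(337/37 - 1/136*154) = -6439/(337/37 - 77/68) = -6439/20067/2516 = -6439*2516/20067 = -16200524/20067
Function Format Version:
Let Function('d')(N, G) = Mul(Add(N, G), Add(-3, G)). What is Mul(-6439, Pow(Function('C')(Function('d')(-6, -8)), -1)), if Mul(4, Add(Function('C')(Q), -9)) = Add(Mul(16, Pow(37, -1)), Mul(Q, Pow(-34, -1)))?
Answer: Rational(-16200524, 20067) ≈ -807.32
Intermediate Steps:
Function('d')(N, G) = Mul(Add(-3, G), Add(G, N)) (Function('d')(N, G) = Mul(Add(G, N), Add(-3, G)) = Mul(Add(-3, G), Add(G, N)))
Function('C')(Q) = Add(Rational(337, 37), Mul(Rational(-1, 136), Q)) (Function('C')(Q) = Add(9, Mul(Rational(1, 4), Add(Mul(16, Pow(37, -1)), Mul(Q, Pow(-34, -1))))) = Add(9, Mul(Rational(1, 4), Add(Mul(16, Rational(1, 37)), Mul(Q, Rational(-1, 34))))) = Add(9, Mul(Rational(1, 4), Add(Rational(16, 37), Mul(Rational(-1, 34), Q)))) = Add(9, Add(Rational(4, 37), Mul(Rational(-1, 136), Q))) = Add(Rational(337, 37), Mul(Rational(-1, 136), Q)))
Mul(-6439, Pow(Function('C')(Function('d')(-6, -8)), -1)) = Mul(-6439, Pow(Add(Rational(337, 37), Mul(Rational(-1, 136), Add(Pow(-8, 2), Mul(-3, -8), Mul(-3, -6), Mul(-8, -6)))), -1)) = Mul(-6439, Pow(Add(Rational(337, 37), Mul(Rational(-1, 136), Add(64, 24, 18, 48))), -1)) = Mul(-6439, Pow(Add(Rational(337, 37), Mul(Rational(-1, 136), 154)), -1)) = Mul(-6439, Pow(Add(Rational(337, 37), Rational(-77, 68)), -1)) = Mul(-6439, Pow(Rational(20067, 2516), -1)) = Mul(-6439, Rational(2516, 20067)) = Rational(-16200524, 20067)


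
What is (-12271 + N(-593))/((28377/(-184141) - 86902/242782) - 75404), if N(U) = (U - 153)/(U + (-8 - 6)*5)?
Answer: 181840512392295437/1117500815456831286 ≈ 0.16272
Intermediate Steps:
N(U) = (-153 + U)/(-70 + U) (N(U) = (-153 + U)/(U - 14*5) = (-153 + U)/(U - 70) = (-153 + U)/(-70 + U))
(-12271 + N(-593))/((28377/(-184141) - 86902/242782) - 75404) = (-12271 + (-153 - 593)/(-70 - 593))/((28377/(-184141) - 86902/242782) - 75404) = (-12271 - 746/(-663))/((28377*(-1/184141) - 86902*1/242782) - 75404) = (-12271 - 1/663*(-746))/((-28377/184141 - 43451/121391) - 75404) = (-12271 + 746/663)/(-11445822998/22353060131 - 75404) = -8134927/(663*(-1685521591940922/22353060131)) = -8134927/663*(-22353060131/1685521591940922) = 181840512392295437/1117500815456831286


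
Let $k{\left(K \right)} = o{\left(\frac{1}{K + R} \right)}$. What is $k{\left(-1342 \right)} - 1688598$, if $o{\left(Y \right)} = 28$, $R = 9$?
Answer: $-1688570$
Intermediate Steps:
$k{\left(K \right)} = 28$
$k{\left(-1342 \right)} - 1688598 = 28 - 1688598 = -1688570$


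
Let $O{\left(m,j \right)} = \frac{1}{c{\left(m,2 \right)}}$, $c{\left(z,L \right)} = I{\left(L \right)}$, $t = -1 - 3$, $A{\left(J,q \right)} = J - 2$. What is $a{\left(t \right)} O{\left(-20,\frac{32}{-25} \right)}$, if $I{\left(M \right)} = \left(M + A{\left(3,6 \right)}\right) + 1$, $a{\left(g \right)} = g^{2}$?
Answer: $4$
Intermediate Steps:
$A{\left(J,q \right)} = -2 + J$
$t = -4$
$I{\left(M \right)} = 2 + M$ ($I{\left(M \right)} = \left(M + \left(-2 + 3\right)\right) + 1 = \left(M + 1\right) + 1 = \left(1 + M\right) + 1 = 2 + M$)
$c{\left(z,L \right)} = 2 + L$
$O{\left(m,j \right)} = \frac{1}{4}$ ($O{\left(m,j \right)} = \frac{1}{2 + 2} = \frac{1}{4}$)
$a{\left(t \right)} O{\left(-20,\frac{32}{-25} \right)} = \left(-4\right)^{2} \cdot \frac{1}{4} = 16 \cdot \frac{1}{4} = 4$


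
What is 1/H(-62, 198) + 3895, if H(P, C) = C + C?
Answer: 1542421/396 ≈ 3895.0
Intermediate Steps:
H(P, C) = 2*C
1/H(-62, 198) + 3895 = 1/(2*198) + 3895 = 1/396 + 3895 = 1542421/396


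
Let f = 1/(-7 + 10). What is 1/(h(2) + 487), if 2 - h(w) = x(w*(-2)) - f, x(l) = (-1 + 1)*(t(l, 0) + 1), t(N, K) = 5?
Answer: 3/1468 ≈ 0.0020436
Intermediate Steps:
x(l) = 0 (x(l) = (-1 + 1)*(5 + 1) = 0*6 = 0)
f = 1/3 ≈ 0.33333
h(w) = 7/3 (h(w) = 2 - (0 - 1*1/3) = 2 - (0 - 1/3) = 2 - 1*(-1/3) = 2 + 1/3 = 7/3)
1/(h(2) + 487) = 1/(7/3 + 487) = 1/(1468/3) = 3/1468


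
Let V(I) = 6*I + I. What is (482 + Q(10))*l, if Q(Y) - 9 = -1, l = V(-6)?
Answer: -20580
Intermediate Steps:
V(I) = 7*I
l = -42 (l = 7*(-6) = -42)
Q(Y) = 8 (Q(Y) = 9 - 1 = 8)
(482 + Q(10))*l = (482 + 8)*(-42) = 490*(-42) = -20580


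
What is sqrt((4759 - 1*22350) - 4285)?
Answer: 2*I*sqrt(5469) ≈ 147.91*I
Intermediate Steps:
sqrt((4759 - 1*22350) - 4285) = sqrt((4759 - 22350) - 4285) = sqrt(-17591 - 4285) = sqrt(-21876) = 2*I*sqrt(5469)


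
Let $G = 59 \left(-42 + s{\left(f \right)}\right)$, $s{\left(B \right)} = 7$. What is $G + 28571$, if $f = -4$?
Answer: $26506$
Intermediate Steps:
$G = -2065$ ($G = 59 \left(-42 + 7\right) = 59 \left(-35\right) = -2065$)
$G + 28571 = -2065 + 28571 = 26506$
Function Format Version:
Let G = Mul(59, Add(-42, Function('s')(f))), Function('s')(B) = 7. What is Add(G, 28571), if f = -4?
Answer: 26506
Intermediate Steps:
G = -2065 (G = Mul(59, Add(-42, 7)) = Mul(59, -35) = -2065)
Add(G, 28571) = Add(-2065, 28571) = 26506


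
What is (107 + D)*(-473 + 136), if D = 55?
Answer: -54594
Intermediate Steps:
(107 + D)*(-473 + 136) = (107 + 55)*(-473 + 136) = 162*(-337) = -54594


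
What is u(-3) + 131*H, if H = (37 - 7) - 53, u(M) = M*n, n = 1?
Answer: -3016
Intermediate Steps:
u(M) = M (u(M) = M*1 = M)
H = -23 (H = 30 - 53 = -23)
u(-3) + 131*H = -3 + 131*(-23) = -3 - 3013 = -3016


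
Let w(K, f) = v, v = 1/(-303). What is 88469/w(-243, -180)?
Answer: -26806107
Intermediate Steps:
v = -1/303 ≈ -0.0033003
w(K, f) = -1/303
88469/w(-243, -180) = 88469/(-1/303) = 88469*(-303) = -26806107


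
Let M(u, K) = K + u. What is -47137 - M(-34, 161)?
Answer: -47264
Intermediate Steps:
-47137 - M(-34, 161) = -47137 - (161 - 34) = -47137 - 1*127 = -47137 - 127 = -47264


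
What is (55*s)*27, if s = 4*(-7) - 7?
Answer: -51975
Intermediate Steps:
s = -35 (s = -28 - 7 = -35)
(55*s)*27 = (55*(-35))*27 = -1925*27 = -51975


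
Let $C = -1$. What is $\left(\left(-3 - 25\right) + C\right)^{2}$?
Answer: $841$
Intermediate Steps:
$\left(\left(-3 - 25\right) + C\right)^{2} = \left(\left(-3 - 25\right) - 1\right)^{2} = \left(-28 - 1\right)^{2} = \left(-29\right)^{2} = 841$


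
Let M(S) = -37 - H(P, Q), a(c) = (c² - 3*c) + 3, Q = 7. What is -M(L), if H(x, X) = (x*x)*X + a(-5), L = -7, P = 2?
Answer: 108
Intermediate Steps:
a(c) = 3 + c² - 3*c
H(x, X) = 43 + X*x² (H(x, X) = (x*x)*X + (3 + (-5)² - 3*(-5)) = x²*X + (3 + 25 + 15) = X*x² + 43 = 43 + X*x²)
M(S) = -108 (M(S) = -37 - (43 + 7*2²) = -37 - (43 + 7*4) = -37 - (43 + 28) = -37 - 1*71 = -37 - 71 = -108)
-M(L) = -1*(-108) = 108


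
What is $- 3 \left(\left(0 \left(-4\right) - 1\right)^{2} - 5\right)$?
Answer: $12$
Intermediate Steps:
$- 3 \left(\left(0 \left(-4\right) - 1\right)^{2} - 5\right) = - 3 \left(\left(0 - 1\right)^{2} - 5\right) = - 3 \left(\left(-1\right)^{2} - 5\right) = - 3 \left(1 - 5\right) = \left(-3\right) \left(-4\right) = 12$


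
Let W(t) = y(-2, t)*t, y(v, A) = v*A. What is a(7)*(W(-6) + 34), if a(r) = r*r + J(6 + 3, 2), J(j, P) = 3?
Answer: -1976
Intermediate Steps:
y(v, A) = A*v
W(t) = -2*t² (W(t) = (t*(-2))*t = (-2*t)*t = -2*t²)
a(r) = 3 + r² (a(r) = r*r + 3 = r² + 3 = 3 + r²)
a(7)*(W(-6) + 34) = (3 + 7²)*(-2*(-6)² + 34) = (3 + 49)*(-2*36 + 34) = 52*(-72 + 34) = 52*(-38) = -1976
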